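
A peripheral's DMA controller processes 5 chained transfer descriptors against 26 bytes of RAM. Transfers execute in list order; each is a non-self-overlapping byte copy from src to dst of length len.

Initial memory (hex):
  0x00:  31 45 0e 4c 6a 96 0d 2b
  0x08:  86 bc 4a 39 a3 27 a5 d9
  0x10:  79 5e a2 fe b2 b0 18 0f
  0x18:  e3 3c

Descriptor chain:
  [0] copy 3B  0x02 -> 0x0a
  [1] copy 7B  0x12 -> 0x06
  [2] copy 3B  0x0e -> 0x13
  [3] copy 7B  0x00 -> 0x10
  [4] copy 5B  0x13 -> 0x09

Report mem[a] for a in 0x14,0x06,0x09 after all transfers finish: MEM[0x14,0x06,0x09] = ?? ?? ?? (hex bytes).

MEM[0x14,0x06,0x09] = 6a a2 4c

[0] 0x02->0x0a len=3 : 0e 4c 6a
[1] 0x12->0x06 len=7 : a2 fe b2 b0 18 0f e3
[2] 0x0e->0x13 len=3 : a5 d9 79
[3] 0x00->0x10 len=7 : 31 45 0e 4c 6a 96 a2
[4] 0x13->0x09 len=5 : 4c 6a 96 a2 0f
query mem[0x14]=0x6a, mem[0x06]=0xa2, mem[0x09]=0x4c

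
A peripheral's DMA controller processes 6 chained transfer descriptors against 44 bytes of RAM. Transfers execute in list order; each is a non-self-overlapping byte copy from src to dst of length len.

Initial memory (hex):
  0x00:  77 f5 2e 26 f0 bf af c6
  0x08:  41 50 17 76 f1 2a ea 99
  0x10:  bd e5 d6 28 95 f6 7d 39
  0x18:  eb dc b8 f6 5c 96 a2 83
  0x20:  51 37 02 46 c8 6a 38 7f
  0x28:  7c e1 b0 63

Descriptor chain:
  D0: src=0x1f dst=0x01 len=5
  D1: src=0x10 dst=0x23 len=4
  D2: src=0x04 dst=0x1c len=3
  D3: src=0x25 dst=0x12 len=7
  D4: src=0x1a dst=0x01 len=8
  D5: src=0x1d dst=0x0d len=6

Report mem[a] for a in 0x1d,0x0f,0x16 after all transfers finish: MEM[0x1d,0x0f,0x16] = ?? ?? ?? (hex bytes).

[0] 0x1f->0x01 len=5 : 83 51 37 02 46
[1] 0x10->0x23 len=4 : bd e5 d6 28
[2] 0x04->0x1c len=3 : 02 46 af
[3] 0x25->0x12 len=7 : d6 28 7f 7c e1 b0 63
[4] 0x1a->0x01 len=8 : b8 f6 02 46 af 83 51 37
[5] 0x1d->0x0d len=6 : 46 af 83 51 37 02
query mem[0x1d]=0x46, mem[0x0f]=0x83, mem[0x16]=0xe1

MEM[0x1d,0x0f,0x16] = 46 83 e1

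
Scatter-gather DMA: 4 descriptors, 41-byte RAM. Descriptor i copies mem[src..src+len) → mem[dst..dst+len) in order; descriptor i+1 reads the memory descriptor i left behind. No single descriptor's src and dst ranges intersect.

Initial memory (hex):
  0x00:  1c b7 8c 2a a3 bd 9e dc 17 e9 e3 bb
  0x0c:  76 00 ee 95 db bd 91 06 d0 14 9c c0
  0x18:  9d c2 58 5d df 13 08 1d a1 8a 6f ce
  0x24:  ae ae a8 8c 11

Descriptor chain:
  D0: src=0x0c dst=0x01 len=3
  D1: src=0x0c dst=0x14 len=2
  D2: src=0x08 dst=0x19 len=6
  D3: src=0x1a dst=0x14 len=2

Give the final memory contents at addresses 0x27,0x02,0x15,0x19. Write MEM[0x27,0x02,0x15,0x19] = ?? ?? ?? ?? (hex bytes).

[0] 0x0c->0x01 len=3 : 76 00 ee
[1] 0x0c->0x14 len=2 : 76 00
[2] 0x08->0x19 len=6 : 17 e9 e3 bb 76 00
[3] 0x1a->0x14 len=2 : e9 e3
query mem[0x27]=0x8c, mem[0x02]=0x00, mem[0x15]=0xe3, mem[0x19]=0x17

MEM[0x27,0x02,0x15,0x19] = 8c 00 e3 17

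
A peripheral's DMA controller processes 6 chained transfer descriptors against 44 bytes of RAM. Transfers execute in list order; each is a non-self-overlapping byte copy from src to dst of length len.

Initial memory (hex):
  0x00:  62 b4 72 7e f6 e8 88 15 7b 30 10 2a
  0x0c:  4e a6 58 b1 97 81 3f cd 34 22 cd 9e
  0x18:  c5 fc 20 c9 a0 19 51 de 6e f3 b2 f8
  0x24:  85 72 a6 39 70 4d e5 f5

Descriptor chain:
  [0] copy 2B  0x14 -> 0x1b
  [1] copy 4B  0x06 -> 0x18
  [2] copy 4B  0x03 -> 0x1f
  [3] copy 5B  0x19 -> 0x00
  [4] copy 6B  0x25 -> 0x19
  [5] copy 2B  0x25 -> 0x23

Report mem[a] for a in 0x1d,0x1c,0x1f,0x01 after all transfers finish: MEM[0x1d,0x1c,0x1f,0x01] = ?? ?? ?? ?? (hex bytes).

MEM[0x1d,0x1c,0x1f,0x01] = 4d 70 7e 7b

D0: mem[0x1b..0x1c] <- [34 22]
D1: mem[0x18..0x1b] <- [88 15 7b 30]
D2: mem[0x1f..0x22] <- [7e f6 e8 88]
D3: mem[0x00..0x04] <- [15 7b 30 22 19]
D4: mem[0x19..0x1e] <- [72 a6 39 70 4d e5]
D5: mem[0x23..0x24] <- [72 a6]
query mem[0x1d]=0x4d, mem[0x1c]=0x70, mem[0x1f]=0x7e, mem[0x01]=0x7b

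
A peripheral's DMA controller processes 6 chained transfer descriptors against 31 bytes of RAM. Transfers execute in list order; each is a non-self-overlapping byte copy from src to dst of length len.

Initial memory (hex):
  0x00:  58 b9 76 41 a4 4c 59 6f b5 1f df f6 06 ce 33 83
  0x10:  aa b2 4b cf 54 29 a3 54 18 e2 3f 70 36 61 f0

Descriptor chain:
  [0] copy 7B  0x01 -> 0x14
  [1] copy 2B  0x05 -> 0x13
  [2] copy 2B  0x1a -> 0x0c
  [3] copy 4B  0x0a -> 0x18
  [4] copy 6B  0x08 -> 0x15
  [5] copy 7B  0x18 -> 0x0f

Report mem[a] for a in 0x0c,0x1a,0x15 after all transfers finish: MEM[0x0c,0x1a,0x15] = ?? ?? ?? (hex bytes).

  after D0: wrote 7B at 0x14 = b97641a44c596f
  after D1: wrote 2B at 0x13 = 4c59
  after D2: wrote 2B at 0x0c = 6f70
  after D3: wrote 4B at 0x18 = dff66f70
  after D4: wrote 6B at 0x15 = b51fdff66f70
  after D5: wrote 7B at 0x0f = f66f70703661f0
query mem[0x0c]=0x6f, mem[0x1a]=0x70, mem[0x15]=0xf0

MEM[0x0c,0x1a,0x15] = 6f 70 f0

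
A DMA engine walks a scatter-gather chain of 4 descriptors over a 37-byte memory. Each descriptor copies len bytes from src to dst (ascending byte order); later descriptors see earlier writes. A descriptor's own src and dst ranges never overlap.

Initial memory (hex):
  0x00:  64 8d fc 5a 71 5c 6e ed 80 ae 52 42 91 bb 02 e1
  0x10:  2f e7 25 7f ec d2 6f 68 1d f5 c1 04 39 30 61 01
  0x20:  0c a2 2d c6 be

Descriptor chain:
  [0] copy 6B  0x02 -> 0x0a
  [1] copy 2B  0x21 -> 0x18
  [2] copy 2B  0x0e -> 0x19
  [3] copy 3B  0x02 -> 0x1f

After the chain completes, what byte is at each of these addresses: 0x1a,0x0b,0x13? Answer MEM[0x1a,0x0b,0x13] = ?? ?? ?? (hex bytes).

MEM[0x1a,0x0b,0x13] = ed 5a 7f

#0 dst[0x0a+6] := {0xfc,0x5a,0x71,0x5c,0x6e,0xed}
#1 dst[0x18+2] := {0xa2,0x2d}
#2 dst[0x19+2] := {0x6e,0xed}
#3 dst[0x1f+3] := {0xfc,0x5a,0x71}
query mem[0x1a]=0xed, mem[0x0b]=0x5a, mem[0x13]=0x7f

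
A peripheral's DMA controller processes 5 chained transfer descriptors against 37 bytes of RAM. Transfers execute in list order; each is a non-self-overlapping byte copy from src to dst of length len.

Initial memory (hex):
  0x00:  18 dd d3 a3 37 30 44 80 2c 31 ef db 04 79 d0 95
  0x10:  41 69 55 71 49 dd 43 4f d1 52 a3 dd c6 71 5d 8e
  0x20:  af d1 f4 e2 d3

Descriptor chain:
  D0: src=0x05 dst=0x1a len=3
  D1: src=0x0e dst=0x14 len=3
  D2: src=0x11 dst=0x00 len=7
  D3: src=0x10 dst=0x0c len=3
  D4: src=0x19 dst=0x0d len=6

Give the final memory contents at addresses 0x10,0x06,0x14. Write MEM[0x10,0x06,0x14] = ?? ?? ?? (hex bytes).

MEM[0x10,0x06,0x14] = 80 4f d0

[0] 0x05->0x1a len=3 : 30 44 80
[1] 0x0e->0x14 len=3 : d0 95 41
[2] 0x11->0x00 len=7 : 69 55 71 d0 95 41 4f
[3] 0x10->0x0c len=3 : 41 69 55
[4] 0x19->0x0d len=6 : 52 30 44 80 71 5d
query mem[0x10]=0x80, mem[0x06]=0x4f, mem[0x14]=0xd0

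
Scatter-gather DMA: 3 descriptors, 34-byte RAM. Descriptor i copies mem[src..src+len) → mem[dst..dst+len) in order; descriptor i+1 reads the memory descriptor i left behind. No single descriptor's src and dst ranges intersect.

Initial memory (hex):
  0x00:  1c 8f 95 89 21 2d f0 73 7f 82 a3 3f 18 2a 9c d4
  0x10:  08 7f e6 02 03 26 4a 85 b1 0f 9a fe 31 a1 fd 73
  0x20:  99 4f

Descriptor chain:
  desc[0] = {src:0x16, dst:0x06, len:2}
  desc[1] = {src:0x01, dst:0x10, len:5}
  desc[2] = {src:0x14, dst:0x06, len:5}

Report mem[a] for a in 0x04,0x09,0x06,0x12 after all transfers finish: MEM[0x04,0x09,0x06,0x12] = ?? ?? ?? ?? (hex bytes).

[0] 0x16->0x06 len=2 : 4a 85
[1] 0x01->0x10 len=5 : 8f 95 89 21 2d
[2] 0x14->0x06 len=5 : 2d 26 4a 85 b1
query mem[0x04]=0x21, mem[0x09]=0x85, mem[0x06]=0x2d, mem[0x12]=0x89

MEM[0x04,0x09,0x06,0x12] = 21 85 2d 89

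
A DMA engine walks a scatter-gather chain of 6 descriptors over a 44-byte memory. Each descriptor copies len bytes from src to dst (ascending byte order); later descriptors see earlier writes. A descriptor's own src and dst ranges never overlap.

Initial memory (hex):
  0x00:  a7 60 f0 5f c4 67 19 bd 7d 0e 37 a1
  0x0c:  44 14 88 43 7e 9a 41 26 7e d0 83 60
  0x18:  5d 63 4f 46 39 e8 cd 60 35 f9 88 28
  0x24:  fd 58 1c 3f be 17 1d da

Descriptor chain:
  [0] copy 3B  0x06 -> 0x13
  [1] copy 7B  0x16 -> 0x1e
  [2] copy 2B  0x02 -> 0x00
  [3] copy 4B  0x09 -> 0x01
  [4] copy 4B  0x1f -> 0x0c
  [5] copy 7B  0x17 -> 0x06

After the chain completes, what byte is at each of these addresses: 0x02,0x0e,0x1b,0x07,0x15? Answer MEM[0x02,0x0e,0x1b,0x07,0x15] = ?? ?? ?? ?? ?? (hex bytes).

D0: mem[0x13..0x15] <- [19 bd 7d]
D1: mem[0x1e..0x24] <- [83 60 5d 63 4f 46 39]
D2: mem[0x00..0x01] <- [f0 5f]
D3: mem[0x01..0x04] <- [0e 37 a1 44]
D4: mem[0x0c..0x0f] <- [60 5d 63 4f]
D5: mem[0x06..0x0c] <- [60 5d 63 4f 46 39 e8]
query mem[0x02]=0x37, mem[0x0e]=0x63, mem[0x1b]=0x46, mem[0x07]=0x5d, mem[0x15]=0x7d

MEM[0x02,0x0e,0x1b,0x07,0x15] = 37 63 46 5d 7d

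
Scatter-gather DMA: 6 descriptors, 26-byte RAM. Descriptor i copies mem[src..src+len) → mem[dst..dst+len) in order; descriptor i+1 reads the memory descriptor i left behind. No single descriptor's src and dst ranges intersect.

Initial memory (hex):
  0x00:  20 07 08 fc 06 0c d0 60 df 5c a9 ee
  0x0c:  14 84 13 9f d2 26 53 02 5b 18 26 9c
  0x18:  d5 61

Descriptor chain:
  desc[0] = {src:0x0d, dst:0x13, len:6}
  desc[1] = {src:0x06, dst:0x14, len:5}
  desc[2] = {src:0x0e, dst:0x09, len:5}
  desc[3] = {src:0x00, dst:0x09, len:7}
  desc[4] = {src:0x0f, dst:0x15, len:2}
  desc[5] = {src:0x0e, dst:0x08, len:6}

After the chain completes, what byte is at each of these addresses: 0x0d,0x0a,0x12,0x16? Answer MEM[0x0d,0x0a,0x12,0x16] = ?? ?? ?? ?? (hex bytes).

MEM[0x0d,0x0a,0x12,0x16] = 84 d2 53 d2

  after D0: wrote 6B at 0x13 = 84139fd22653
  after D1: wrote 5B at 0x14 = d060df5ca9
  after D2: wrote 5B at 0x09 = 139fd22653
  after D3: wrote 7B at 0x09 = 200708fc060cd0
  after D4: wrote 2B at 0x15 = d0d2
  after D5: wrote 6B at 0x08 = 0cd0d2265384
query mem[0x0d]=0x84, mem[0x0a]=0xd2, mem[0x12]=0x53, mem[0x16]=0xd2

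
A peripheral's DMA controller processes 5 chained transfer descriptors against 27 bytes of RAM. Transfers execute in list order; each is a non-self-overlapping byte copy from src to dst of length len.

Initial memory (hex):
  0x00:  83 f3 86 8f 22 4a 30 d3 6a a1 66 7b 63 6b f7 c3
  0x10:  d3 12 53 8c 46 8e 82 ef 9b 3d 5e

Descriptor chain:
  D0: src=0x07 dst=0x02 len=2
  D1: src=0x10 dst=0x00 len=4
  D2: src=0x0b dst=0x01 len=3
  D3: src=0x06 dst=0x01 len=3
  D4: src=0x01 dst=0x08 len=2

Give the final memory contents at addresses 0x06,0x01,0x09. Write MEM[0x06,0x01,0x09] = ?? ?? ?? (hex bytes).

#0 dst[0x02+2] := {0xd3,0x6a}
#1 dst[0x00+4] := {0xd3,0x12,0x53,0x8c}
#2 dst[0x01+3] := {0x7b,0x63,0x6b}
#3 dst[0x01+3] := {0x30,0xd3,0x6a}
#4 dst[0x08+2] := {0x30,0xd3}
query mem[0x06]=0x30, mem[0x01]=0x30, mem[0x09]=0xd3

MEM[0x06,0x01,0x09] = 30 30 d3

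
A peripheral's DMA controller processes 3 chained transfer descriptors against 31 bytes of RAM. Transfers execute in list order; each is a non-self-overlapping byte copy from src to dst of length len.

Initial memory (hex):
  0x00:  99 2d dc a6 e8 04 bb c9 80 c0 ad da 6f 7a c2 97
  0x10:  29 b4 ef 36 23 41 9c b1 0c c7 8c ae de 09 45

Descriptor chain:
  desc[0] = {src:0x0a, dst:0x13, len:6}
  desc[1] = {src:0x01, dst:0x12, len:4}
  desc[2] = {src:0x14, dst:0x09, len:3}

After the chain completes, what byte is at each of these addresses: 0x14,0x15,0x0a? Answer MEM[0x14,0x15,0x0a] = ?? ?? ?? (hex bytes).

MEM[0x14,0x15,0x0a] = a6 e8 e8

[0] 0x0a->0x13 len=6 : ad da 6f 7a c2 97
[1] 0x01->0x12 len=4 : 2d dc a6 e8
[2] 0x14->0x09 len=3 : a6 e8 7a
query mem[0x14]=0xa6, mem[0x15]=0xe8, mem[0x0a]=0xe8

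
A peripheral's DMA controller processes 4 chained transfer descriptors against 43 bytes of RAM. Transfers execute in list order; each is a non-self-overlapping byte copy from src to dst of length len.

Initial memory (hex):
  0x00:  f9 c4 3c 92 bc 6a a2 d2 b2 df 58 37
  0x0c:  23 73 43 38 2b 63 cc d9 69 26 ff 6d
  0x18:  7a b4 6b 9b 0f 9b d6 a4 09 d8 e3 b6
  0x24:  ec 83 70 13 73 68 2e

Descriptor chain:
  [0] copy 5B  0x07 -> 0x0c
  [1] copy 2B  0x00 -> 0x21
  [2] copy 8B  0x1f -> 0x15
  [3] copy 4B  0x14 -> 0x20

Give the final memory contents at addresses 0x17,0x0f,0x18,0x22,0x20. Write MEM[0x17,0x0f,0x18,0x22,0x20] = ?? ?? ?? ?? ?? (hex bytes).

MEM[0x17,0x0f,0x18,0x22,0x20] = f9 58 c4 09 69

[0] 0x07->0x0c len=5 : d2 b2 df 58 37
[1] 0x00->0x21 len=2 : f9 c4
[2] 0x1f->0x15 len=8 : a4 09 f9 c4 b6 ec 83 70
[3] 0x14->0x20 len=4 : 69 a4 09 f9
query mem[0x17]=0xf9, mem[0x0f]=0x58, mem[0x18]=0xc4, mem[0x22]=0x09, mem[0x20]=0x69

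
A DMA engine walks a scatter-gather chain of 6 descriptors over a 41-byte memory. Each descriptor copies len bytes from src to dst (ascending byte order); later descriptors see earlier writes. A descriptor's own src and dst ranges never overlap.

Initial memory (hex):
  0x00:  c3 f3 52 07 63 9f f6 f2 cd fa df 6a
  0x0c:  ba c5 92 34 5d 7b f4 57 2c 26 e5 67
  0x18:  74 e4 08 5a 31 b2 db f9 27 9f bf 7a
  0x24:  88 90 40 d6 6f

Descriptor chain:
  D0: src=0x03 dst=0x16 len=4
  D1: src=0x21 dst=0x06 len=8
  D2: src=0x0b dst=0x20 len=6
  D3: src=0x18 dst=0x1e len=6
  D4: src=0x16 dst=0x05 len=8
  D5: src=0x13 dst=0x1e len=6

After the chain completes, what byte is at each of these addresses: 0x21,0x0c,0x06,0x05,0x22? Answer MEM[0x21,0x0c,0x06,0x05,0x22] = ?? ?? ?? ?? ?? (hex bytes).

  after D0: wrote 4B at 0x16 = 07639ff6
  after D1: wrote 8B at 0x06 = 9fbf7a889040d66f
  after D2: wrote 6B at 0x20 = 40d66f92345d
  after D3: wrote 6B at 0x1e = 9ff6085a31b2
  after D4: wrote 8B at 0x05 = 07639ff6085a31b2
  after D5: wrote 6B at 0x1e = 572c2607639f
query mem[0x21]=0x07, mem[0x0c]=0xb2, mem[0x06]=0x63, mem[0x05]=0x07, mem[0x22]=0x63

MEM[0x21,0x0c,0x06,0x05,0x22] = 07 b2 63 07 63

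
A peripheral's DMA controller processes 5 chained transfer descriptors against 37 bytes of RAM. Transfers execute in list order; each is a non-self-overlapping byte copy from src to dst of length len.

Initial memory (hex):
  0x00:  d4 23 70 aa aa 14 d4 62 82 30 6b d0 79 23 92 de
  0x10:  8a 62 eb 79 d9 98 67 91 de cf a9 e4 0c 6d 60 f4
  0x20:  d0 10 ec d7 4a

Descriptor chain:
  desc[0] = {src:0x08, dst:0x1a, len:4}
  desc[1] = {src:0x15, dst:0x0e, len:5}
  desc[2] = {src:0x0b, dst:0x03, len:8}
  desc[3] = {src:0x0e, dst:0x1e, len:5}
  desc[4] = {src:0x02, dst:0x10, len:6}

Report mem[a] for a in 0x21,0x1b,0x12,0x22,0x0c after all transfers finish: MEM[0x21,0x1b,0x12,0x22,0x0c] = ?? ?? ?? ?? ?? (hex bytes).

  after D0: wrote 4B at 0x1a = 82306bd0
  after D1: wrote 5B at 0x0e = 986791decf
  after D2: wrote 8B at 0x03 = d07923986791decf
  after D3: wrote 5B at 0x1e = 986791decf
  after D4: wrote 6B at 0x10 = 70d079239867
query mem[0x21]=0xde, mem[0x1b]=0x30, mem[0x12]=0x79, mem[0x22]=0xcf, mem[0x0c]=0x79

MEM[0x21,0x1b,0x12,0x22,0x0c] = de 30 79 cf 79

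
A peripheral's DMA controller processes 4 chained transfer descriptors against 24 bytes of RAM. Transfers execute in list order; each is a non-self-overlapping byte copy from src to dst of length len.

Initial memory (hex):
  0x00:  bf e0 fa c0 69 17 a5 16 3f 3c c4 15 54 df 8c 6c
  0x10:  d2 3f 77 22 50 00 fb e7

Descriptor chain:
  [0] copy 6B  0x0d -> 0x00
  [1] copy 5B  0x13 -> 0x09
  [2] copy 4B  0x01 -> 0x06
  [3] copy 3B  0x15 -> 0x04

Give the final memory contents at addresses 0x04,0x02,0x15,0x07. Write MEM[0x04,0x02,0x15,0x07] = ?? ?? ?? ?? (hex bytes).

  after D0: wrote 6B at 0x00 = df8c6cd23f77
  after D1: wrote 5B at 0x09 = 225000fbe7
  after D2: wrote 4B at 0x06 = 8c6cd23f
  after D3: wrote 3B at 0x04 = 00fbe7
query mem[0x04]=0x00, mem[0x02]=0x6c, mem[0x15]=0x00, mem[0x07]=0x6c

MEM[0x04,0x02,0x15,0x07] = 00 6c 00 6c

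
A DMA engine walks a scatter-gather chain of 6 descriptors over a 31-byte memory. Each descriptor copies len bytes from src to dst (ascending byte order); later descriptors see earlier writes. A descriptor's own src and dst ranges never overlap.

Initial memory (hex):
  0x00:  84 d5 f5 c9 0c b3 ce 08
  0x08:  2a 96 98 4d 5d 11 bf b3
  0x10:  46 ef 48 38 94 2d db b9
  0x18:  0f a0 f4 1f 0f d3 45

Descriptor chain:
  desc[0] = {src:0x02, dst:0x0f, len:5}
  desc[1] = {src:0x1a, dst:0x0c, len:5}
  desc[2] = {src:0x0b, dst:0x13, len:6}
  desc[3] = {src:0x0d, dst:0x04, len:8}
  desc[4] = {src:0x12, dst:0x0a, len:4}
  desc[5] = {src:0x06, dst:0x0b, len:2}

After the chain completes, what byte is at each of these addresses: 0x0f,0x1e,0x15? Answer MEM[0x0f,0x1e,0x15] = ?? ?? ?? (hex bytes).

D0: mem[0x0f..0x13] <- [f5 c9 0c b3 ce]
D1: mem[0x0c..0x10] <- [f4 1f 0f d3 45]
D2: mem[0x13..0x18] <- [4d f4 1f 0f d3 45]
D3: mem[0x04..0x0b] <- [1f 0f d3 45 0c b3 4d f4]
D4: mem[0x0a..0x0d] <- [b3 4d f4 1f]
D5: mem[0x0b..0x0c] <- [d3 45]
query mem[0x0f]=0xd3, mem[0x1e]=0x45, mem[0x15]=0x1f

MEM[0x0f,0x1e,0x15] = d3 45 1f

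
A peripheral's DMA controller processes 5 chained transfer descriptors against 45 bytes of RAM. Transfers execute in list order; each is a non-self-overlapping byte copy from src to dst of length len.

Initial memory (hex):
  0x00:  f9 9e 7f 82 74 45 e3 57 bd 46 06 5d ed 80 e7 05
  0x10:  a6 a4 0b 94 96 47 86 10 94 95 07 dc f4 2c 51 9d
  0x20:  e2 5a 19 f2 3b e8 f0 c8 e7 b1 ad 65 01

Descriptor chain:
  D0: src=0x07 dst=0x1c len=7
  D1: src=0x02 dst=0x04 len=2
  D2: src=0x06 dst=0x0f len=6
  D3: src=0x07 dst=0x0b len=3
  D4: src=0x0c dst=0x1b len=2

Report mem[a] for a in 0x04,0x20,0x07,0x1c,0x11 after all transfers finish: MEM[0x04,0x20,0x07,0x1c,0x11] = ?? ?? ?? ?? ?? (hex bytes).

#0 dst[0x1c+7] := {0x57,0xbd,0x46,0x06,0x5d,0xed,0x80}
#1 dst[0x04+2] := {0x7f,0x82}
#2 dst[0x0f+6] := {0xe3,0x57,0xbd,0x46,0x06,0x5d}
#3 dst[0x0b+3] := {0x57,0xbd,0x46}
#4 dst[0x1b+2] := {0xbd,0x46}
query mem[0x04]=0x7f, mem[0x20]=0x5d, mem[0x07]=0x57, mem[0x1c]=0x46, mem[0x11]=0xbd

MEM[0x04,0x20,0x07,0x1c,0x11] = 7f 5d 57 46 bd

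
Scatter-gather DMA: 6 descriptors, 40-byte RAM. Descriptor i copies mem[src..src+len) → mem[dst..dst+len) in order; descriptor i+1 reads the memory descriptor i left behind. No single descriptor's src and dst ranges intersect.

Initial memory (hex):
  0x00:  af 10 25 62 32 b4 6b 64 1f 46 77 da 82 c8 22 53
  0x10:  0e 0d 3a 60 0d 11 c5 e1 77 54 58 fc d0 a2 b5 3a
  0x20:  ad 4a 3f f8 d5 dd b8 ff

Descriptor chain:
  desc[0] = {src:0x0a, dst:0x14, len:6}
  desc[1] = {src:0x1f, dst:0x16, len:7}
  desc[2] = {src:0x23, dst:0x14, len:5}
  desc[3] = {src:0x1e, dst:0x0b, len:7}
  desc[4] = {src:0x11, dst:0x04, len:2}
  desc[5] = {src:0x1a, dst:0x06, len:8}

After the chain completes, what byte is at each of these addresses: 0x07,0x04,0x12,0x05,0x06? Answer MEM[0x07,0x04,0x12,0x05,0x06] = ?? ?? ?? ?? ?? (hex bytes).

[0] 0x0a->0x14 len=6 : 77 da 82 c8 22 53
[1] 0x1f->0x16 len=7 : 3a ad 4a 3f f8 d5 dd
[2] 0x23->0x14 len=5 : f8 d5 dd b8 ff
[3] 0x1e->0x0b len=7 : b5 3a ad 4a 3f f8 d5
[4] 0x11->0x04 len=2 : d5 3a
[5] 0x1a->0x06 len=8 : f8 d5 dd a2 b5 3a ad 4a
query mem[0x07]=0xd5, mem[0x04]=0xd5, mem[0x12]=0x3a, mem[0x05]=0x3a, mem[0x06]=0xf8

MEM[0x07,0x04,0x12,0x05,0x06] = d5 d5 3a 3a f8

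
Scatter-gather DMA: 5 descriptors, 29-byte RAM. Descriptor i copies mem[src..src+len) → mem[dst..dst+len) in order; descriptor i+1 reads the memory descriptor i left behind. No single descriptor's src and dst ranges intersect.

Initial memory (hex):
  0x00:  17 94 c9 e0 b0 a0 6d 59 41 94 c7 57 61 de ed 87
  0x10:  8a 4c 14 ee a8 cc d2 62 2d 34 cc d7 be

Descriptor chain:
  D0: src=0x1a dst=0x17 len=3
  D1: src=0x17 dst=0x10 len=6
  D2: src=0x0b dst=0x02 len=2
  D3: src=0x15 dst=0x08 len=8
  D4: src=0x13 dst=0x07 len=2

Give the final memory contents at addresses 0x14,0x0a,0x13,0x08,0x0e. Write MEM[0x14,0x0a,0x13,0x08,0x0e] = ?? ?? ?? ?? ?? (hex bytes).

MEM[0x14,0x0a,0x13,0x08,0x0e] = d7 cc cc d7 d7

[0] 0x1a->0x17 len=3 : cc d7 be
[1] 0x17->0x10 len=6 : cc d7 be cc d7 be
[2] 0x0b->0x02 len=2 : 57 61
[3] 0x15->0x08 len=8 : be d2 cc d7 be cc d7 be
[4] 0x13->0x07 len=2 : cc d7
query mem[0x14]=0xd7, mem[0x0a]=0xcc, mem[0x13]=0xcc, mem[0x08]=0xd7, mem[0x0e]=0xd7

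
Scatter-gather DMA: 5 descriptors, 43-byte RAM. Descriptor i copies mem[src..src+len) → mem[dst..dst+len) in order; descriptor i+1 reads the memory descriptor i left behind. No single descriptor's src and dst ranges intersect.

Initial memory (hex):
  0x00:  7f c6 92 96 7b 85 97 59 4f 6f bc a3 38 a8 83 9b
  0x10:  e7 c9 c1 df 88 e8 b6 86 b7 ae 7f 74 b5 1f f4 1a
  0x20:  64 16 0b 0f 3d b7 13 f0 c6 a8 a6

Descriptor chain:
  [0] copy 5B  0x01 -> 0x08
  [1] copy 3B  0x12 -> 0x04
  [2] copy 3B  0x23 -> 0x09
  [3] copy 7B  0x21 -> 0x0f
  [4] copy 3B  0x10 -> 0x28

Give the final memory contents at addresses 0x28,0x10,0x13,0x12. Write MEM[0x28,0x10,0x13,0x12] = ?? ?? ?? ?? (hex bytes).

[0] 0x01->0x08 len=5 : c6 92 96 7b 85
[1] 0x12->0x04 len=3 : c1 df 88
[2] 0x23->0x09 len=3 : 0f 3d b7
[3] 0x21->0x0f len=7 : 16 0b 0f 3d b7 13 f0
[4] 0x10->0x28 len=3 : 0b 0f 3d
query mem[0x28]=0x0b, mem[0x10]=0x0b, mem[0x13]=0xb7, mem[0x12]=0x3d

MEM[0x28,0x10,0x13,0x12] = 0b 0b b7 3d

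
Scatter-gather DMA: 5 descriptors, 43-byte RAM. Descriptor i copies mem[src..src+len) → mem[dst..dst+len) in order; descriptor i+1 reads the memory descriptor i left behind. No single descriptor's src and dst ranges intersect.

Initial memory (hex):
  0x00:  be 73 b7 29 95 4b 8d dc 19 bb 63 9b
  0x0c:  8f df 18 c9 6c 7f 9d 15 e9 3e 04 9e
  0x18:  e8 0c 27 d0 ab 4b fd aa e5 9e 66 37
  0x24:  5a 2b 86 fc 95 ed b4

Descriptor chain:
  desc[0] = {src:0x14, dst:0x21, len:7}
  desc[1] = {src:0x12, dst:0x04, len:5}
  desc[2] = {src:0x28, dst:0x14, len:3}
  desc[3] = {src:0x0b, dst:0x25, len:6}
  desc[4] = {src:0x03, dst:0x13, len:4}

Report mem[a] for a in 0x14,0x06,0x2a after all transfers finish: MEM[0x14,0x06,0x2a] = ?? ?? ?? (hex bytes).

MEM[0x14,0x06,0x2a] = 9d e9 6c

#0 dst[0x21+7] := {0xe9,0x3e,0x04,0x9e,0xe8,0x0c,0x27}
#1 dst[0x04+5] := {0x9d,0x15,0xe9,0x3e,0x04}
#2 dst[0x14+3] := {0x95,0xed,0xb4}
#3 dst[0x25+6] := {0x9b,0x8f,0xdf,0x18,0xc9,0x6c}
#4 dst[0x13+4] := {0x29,0x9d,0x15,0xe9}
query mem[0x14]=0x9d, mem[0x06]=0xe9, mem[0x2a]=0x6c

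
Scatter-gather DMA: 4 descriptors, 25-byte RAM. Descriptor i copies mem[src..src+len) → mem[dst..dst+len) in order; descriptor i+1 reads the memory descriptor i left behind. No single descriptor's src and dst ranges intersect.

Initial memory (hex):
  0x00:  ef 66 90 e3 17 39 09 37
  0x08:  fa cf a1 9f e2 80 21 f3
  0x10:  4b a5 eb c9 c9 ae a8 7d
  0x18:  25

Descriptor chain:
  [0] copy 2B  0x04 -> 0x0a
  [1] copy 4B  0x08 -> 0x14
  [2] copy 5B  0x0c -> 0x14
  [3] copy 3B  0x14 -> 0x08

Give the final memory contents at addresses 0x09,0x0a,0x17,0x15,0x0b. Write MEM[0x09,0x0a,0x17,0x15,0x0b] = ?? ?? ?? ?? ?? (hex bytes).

MEM[0x09,0x0a,0x17,0x15,0x0b] = 80 21 f3 80 39

[0] 0x04->0x0a len=2 : 17 39
[1] 0x08->0x14 len=4 : fa cf 17 39
[2] 0x0c->0x14 len=5 : e2 80 21 f3 4b
[3] 0x14->0x08 len=3 : e2 80 21
query mem[0x09]=0x80, mem[0x0a]=0x21, mem[0x17]=0xf3, mem[0x15]=0x80, mem[0x0b]=0x39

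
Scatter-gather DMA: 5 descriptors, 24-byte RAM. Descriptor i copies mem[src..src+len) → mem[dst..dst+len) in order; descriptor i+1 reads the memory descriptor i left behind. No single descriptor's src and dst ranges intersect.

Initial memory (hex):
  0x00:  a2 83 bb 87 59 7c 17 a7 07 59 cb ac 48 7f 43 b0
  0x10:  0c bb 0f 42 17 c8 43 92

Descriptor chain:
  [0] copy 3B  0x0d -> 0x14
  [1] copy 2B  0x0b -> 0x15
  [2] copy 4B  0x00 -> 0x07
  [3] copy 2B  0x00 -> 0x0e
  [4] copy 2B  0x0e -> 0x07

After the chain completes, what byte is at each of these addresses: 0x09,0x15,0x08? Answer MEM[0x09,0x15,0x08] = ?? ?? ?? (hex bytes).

#0 dst[0x14+3] := {0x7f,0x43,0xb0}
#1 dst[0x15+2] := {0xac,0x48}
#2 dst[0x07+4] := {0xa2,0x83,0xbb,0x87}
#3 dst[0x0e+2] := {0xa2,0x83}
#4 dst[0x07+2] := {0xa2,0x83}
query mem[0x09]=0xbb, mem[0x15]=0xac, mem[0x08]=0x83

MEM[0x09,0x15,0x08] = bb ac 83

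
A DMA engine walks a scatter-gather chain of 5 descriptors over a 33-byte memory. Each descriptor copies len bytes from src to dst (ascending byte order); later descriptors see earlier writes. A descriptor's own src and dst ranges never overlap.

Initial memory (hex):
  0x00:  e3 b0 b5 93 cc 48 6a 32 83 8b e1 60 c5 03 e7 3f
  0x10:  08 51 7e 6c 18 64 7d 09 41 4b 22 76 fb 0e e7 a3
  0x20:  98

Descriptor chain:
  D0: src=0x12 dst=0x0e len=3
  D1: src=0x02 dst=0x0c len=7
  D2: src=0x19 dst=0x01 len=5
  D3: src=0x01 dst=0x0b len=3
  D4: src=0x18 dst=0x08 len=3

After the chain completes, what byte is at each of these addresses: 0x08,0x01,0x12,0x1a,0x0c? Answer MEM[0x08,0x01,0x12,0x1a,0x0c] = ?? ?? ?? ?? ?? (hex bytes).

MEM[0x08,0x01,0x12,0x1a,0x0c] = 41 4b 83 22 22

  after D0: wrote 3B at 0x0e = 7e6c18
  after D1: wrote 7B at 0x0c = b593cc486a3283
  after D2: wrote 5B at 0x01 = 4b2276fb0e
  after D3: wrote 3B at 0x0b = 4b2276
  after D4: wrote 3B at 0x08 = 414b22
query mem[0x08]=0x41, mem[0x01]=0x4b, mem[0x12]=0x83, mem[0x1a]=0x22, mem[0x0c]=0x22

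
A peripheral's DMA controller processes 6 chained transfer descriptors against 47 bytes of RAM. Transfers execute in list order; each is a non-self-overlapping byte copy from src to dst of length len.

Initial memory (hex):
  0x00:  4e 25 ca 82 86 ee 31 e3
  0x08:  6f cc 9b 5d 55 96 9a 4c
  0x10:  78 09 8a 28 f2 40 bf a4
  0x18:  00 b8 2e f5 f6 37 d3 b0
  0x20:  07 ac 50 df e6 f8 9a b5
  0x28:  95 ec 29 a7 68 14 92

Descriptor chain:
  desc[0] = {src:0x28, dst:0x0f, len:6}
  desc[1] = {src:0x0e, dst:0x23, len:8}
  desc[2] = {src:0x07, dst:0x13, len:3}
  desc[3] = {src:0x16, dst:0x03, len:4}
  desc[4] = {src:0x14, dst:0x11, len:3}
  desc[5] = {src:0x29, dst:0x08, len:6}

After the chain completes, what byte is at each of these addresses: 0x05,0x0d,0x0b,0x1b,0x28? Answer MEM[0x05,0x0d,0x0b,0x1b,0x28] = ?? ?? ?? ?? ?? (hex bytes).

#0 dst[0x0f+6] := {0x95,0xec,0x29,0xa7,0x68,0x14}
#1 dst[0x23+8] := {0x9a,0x95,0xec,0x29,0xa7,0x68,0x14,0x40}
#2 dst[0x13+3] := {0xe3,0x6f,0xcc}
#3 dst[0x03+4] := {0xbf,0xa4,0x00,0xb8}
#4 dst[0x11+3] := {0x6f,0xcc,0xbf}
#5 dst[0x08+6] := {0x14,0x40,0xa7,0x68,0x14,0x92}
query mem[0x05]=0x00, mem[0x0d]=0x92, mem[0x0b]=0x68, mem[0x1b]=0xf5, mem[0x28]=0x68

MEM[0x05,0x0d,0x0b,0x1b,0x28] = 00 92 68 f5 68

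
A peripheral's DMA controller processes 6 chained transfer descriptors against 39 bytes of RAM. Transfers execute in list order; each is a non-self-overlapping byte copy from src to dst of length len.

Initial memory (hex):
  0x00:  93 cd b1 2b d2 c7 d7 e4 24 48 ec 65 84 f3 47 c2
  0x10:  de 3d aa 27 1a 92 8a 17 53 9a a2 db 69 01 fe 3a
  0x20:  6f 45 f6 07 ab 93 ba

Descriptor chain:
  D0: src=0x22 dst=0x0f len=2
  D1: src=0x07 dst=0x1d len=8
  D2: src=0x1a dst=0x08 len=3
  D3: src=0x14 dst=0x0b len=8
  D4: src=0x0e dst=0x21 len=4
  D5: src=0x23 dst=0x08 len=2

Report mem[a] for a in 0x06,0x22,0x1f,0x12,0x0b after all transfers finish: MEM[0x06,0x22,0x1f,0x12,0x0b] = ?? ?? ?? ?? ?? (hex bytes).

MEM[0x06,0x22,0x1f,0x12,0x0b] = d7 53 48 db 1a

D0: mem[0x0f..0x10] <- [f6 07]
D1: mem[0x1d..0x24] <- [e4 24 48 ec 65 84 f3 47]
D2: mem[0x08..0x0a] <- [a2 db 69]
D3: mem[0x0b..0x12] <- [1a 92 8a 17 53 9a a2 db]
D4: mem[0x21..0x24] <- [17 53 9a a2]
D5: mem[0x08..0x09] <- [9a a2]
query mem[0x06]=0xd7, mem[0x22]=0x53, mem[0x1f]=0x48, mem[0x12]=0xdb, mem[0x0b]=0x1a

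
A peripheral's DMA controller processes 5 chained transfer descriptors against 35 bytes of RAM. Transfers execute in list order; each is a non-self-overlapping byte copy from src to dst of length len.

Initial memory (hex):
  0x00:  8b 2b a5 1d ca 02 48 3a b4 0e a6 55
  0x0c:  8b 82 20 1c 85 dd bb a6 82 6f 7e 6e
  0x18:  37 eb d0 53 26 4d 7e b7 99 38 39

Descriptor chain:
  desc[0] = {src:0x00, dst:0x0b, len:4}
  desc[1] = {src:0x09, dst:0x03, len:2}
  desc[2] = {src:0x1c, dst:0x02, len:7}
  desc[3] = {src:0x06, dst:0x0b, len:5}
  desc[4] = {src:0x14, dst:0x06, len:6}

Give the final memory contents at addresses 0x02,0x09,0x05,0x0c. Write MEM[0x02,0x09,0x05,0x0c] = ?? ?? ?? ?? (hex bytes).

MEM[0x02,0x09,0x05,0x0c] = 26 6e b7 38

[0] 0x00->0x0b len=4 : 8b 2b a5 1d
[1] 0x09->0x03 len=2 : 0e a6
[2] 0x1c->0x02 len=7 : 26 4d 7e b7 99 38 39
[3] 0x06->0x0b len=5 : 99 38 39 0e a6
[4] 0x14->0x06 len=6 : 82 6f 7e 6e 37 eb
query mem[0x02]=0x26, mem[0x09]=0x6e, mem[0x05]=0xb7, mem[0x0c]=0x38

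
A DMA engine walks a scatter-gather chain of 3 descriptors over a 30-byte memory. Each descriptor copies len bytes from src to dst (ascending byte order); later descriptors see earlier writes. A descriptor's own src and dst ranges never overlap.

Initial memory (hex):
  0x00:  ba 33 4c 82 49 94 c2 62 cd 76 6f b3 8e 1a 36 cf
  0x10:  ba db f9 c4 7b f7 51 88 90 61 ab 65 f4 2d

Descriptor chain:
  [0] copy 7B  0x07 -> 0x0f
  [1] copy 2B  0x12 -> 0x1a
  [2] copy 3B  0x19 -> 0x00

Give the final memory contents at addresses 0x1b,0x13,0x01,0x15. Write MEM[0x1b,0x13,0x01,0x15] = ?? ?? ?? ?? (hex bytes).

MEM[0x1b,0x13,0x01,0x15] = b3 b3 6f 1a

  after D0: wrote 7B at 0x0f = 62cd766fb38e1a
  after D1: wrote 2B at 0x1a = 6fb3
  after D2: wrote 3B at 0x00 = 616fb3
query mem[0x1b]=0xb3, mem[0x13]=0xb3, mem[0x01]=0x6f, mem[0x15]=0x1a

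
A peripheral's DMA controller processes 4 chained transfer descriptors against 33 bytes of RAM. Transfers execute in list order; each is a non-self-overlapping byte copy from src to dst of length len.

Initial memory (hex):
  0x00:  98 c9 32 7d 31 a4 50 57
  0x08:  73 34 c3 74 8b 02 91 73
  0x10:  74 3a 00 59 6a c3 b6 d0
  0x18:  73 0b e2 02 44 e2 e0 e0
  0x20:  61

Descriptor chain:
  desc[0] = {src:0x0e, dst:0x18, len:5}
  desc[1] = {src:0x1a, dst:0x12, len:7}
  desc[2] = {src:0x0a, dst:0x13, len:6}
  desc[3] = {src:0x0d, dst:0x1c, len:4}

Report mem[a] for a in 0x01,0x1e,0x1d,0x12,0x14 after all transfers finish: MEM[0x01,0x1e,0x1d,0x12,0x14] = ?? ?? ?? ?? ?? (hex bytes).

  after D0: wrote 5B at 0x18 = 9173743a00
  after D1: wrote 7B at 0x12 = 743a00e2e0e061
  after D2: wrote 6B at 0x13 = c3748b029173
  after D3: wrote 4B at 0x1c = 02917374
query mem[0x01]=0xc9, mem[0x1e]=0x73, mem[0x1d]=0x91, mem[0x12]=0x74, mem[0x14]=0x74

MEM[0x01,0x1e,0x1d,0x12,0x14] = c9 73 91 74 74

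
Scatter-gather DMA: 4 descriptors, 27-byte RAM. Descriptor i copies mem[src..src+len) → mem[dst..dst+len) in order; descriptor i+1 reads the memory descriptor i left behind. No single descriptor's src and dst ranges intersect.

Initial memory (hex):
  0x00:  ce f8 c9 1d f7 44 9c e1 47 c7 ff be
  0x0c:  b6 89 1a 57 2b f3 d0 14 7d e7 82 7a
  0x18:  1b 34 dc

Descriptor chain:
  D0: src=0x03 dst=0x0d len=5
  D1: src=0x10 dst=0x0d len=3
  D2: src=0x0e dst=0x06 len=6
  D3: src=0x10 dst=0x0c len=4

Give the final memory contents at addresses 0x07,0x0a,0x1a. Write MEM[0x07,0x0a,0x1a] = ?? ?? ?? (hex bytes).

MEM[0x07,0x0a,0x1a] = d0 d0 dc

  after D0: wrote 5B at 0x0d = 1df7449ce1
  after D1: wrote 3B at 0x0d = 9ce1d0
  after D2: wrote 6B at 0x06 = e1d09ce1d014
  after D3: wrote 4B at 0x0c = 9ce1d014
query mem[0x07]=0xd0, mem[0x0a]=0xd0, mem[0x1a]=0xdc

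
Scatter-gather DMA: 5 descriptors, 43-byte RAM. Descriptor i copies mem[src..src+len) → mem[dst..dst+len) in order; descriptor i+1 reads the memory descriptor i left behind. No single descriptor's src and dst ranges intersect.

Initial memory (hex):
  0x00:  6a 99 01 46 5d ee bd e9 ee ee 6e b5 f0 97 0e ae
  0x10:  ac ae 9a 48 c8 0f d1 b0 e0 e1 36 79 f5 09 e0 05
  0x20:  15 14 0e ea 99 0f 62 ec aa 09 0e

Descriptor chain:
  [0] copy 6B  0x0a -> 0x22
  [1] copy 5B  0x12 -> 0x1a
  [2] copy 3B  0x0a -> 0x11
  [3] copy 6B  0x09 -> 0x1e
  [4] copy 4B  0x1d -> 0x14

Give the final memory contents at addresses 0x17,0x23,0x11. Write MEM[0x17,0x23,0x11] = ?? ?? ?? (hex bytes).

  after D0: wrote 6B at 0x22 = 6eb5f0970eae
  after D1: wrote 5B at 0x1a = 9a48c80fd1
  after D2: wrote 3B at 0x11 = 6eb5f0
  after D3: wrote 6B at 0x1e = ee6eb5f0970e
  after D4: wrote 4B at 0x14 = 0fee6eb5
query mem[0x17]=0xb5, mem[0x23]=0x0e, mem[0x11]=0x6e

MEM[0x17,0x23,0x11] = b5 0e 6e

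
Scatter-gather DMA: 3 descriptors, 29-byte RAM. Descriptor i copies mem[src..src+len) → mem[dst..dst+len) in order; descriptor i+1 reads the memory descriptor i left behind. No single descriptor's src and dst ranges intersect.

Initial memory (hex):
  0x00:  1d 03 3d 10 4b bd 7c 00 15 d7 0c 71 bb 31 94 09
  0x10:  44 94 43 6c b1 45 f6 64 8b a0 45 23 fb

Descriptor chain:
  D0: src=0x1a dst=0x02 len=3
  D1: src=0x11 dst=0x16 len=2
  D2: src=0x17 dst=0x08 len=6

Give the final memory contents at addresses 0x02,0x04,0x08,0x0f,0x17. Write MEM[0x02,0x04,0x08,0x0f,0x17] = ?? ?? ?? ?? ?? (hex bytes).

MEM[0x02,0x04,0x08,0x0f,0x17] = 45 fb 43 09 43

  after D0: wrote 3B at 0x02 = 4523fb
  after D1: wrote 2B at 0x16 = 9443
  after D2: wrote 6B at 0x08 = 438ba04523fb
query mem[0x02]=0x45, mem[0x04]=0xfb, mem[0x08]=0x43, mem[0x0f]=0x09, mem[0x17]=0x43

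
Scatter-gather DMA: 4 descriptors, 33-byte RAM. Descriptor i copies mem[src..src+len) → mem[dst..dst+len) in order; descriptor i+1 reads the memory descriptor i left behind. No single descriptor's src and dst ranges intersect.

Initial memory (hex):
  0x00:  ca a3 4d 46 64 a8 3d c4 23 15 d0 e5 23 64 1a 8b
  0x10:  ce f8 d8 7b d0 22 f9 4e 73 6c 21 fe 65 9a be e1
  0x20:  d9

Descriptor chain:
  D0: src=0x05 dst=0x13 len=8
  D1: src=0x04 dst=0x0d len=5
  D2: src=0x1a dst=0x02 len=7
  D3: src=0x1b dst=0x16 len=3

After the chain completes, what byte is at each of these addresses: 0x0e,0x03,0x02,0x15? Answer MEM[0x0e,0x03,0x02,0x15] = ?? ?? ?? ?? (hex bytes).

MEM[0x0e,0x03,0x02,0x15] = a8 fe 23 c4

#0 dst[0x13+8] := {0xa8,0x3d,0xc4,0x23,0x15,0xd0,0xe5,0x23}
#1 dst[0x0d+5] := {0x64,0xa8,0x3d,0xc4,0x23}
#2 dst[0x02+7] := {0x23,0xfe,0x65,0x9a,0xbe,0xe1,0xd9}
#3 dst[0x16+3] := {0xfe,0x65,0x9a}
query mem[0x0e]=0xa8, mem[0x03]=0xfe, mem[0x02]=0x23, mem[0x15]=0xc4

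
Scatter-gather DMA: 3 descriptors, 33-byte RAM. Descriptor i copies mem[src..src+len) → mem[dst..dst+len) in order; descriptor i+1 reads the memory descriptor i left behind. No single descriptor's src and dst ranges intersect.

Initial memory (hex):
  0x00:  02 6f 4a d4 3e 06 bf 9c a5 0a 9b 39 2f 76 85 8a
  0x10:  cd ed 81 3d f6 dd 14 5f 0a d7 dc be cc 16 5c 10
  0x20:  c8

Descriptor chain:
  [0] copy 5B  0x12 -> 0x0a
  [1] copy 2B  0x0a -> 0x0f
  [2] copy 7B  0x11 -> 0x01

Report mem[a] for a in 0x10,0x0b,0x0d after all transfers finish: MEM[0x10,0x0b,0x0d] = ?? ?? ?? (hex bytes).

#0 dst[0x0a+5] := {0x81,0x3d,0xf6,0xdd,0x14}
#1 dst[0x0f+2] := {0x81,0x3d}
#2 dst[0x01+7] := {0xed,0x81,0x3d,0xf6,0xdd,0x14,0x5f}
query mem[0x10]=0x3d, mem[0x0b]=0x3d, mem[0x0d]=0xdd

MEM[0x10,0x0b,0x0d] = 3d 3d dd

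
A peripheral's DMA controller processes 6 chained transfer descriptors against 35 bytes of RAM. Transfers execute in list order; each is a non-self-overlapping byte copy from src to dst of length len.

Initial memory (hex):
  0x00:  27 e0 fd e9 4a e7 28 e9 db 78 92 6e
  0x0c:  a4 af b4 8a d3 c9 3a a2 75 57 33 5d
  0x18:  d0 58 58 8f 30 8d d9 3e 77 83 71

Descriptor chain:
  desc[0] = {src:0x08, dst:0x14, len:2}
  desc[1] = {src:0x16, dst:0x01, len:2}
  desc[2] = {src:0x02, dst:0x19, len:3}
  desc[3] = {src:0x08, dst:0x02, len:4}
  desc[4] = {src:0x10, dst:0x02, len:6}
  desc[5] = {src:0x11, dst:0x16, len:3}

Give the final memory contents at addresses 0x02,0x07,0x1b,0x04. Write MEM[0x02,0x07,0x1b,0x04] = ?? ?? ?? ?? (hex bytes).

[0] 0x08->0x14 len=2 : db 78
[1] 0x16->0x01 len=2 : 33 5d
[2] 0x02->0x19 len=3 : 5d e9 4a
[3] 0x08->0x02 len=4 : db 78 92 6e
[4] 0x10->0x02 len=6 : d3 c9 3a a2 db 78
[5] 0x11->0x16 len=3 : c9 3a a2
query mem[0x02]=0xd3, mem[0x07]=0x78, mem[0x1b]=0x4a, mem[0x04]=0x3a

MEM[0x02,0x07,0x1b,0x04] = d3 78 4a 3a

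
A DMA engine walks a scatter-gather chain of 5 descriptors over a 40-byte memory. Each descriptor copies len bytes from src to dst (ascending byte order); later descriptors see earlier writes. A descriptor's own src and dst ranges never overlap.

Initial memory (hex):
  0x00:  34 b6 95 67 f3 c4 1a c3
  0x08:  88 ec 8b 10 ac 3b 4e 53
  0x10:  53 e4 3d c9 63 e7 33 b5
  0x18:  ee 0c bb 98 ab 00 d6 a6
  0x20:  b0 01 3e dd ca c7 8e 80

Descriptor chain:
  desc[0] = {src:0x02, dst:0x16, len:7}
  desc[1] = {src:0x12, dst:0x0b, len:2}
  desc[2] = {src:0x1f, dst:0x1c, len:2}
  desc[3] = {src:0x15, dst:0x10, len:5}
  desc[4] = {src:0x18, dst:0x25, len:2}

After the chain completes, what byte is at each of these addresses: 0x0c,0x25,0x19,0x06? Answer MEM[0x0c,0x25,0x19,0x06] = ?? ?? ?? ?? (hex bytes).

D0: mem[0x16..0x1c] <- [95 67 f3 c4 1a c3 88]
D1: mem[0x0b..0x0c] <- [3d c9]
D2: mem[0x1c..0x1d] <- [a6 b0]
D3: mem[0x10..0x14] <- [e7 95 67 f3 c4]
D4: mem[0x25..0x26] <- [f3 c4]
query mem[0x0c]=0xc9, mem[0x25]=0xf3, mem[0x19]=0xc4, mem[0x06]=0x1a

MEM[0x0c,0x25,0x19,0x06] = c9 f3 c4 1a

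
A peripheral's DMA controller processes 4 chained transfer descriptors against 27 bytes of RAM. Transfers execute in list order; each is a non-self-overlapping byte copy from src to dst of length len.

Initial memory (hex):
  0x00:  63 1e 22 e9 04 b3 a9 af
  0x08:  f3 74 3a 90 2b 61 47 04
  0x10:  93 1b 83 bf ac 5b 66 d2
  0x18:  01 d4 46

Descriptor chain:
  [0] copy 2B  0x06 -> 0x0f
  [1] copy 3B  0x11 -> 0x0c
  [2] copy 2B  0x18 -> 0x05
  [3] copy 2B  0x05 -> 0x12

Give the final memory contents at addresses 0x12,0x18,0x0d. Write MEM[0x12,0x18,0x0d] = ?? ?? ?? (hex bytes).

MEM[0x12,0x18,0x0d] = 01 01 83

  after D0: wrote 2B at 0x0f = a9af
  after D1: wrote 3B at 0x0c = 1b83bf
  after D2: wrote 2B at 0x05 = 01d4
  after D3: wrote 2B at 0x12 = 01d4
query mem[0x12]=0x01, mem[0x18]=0x01, mem[0x0d]=0x83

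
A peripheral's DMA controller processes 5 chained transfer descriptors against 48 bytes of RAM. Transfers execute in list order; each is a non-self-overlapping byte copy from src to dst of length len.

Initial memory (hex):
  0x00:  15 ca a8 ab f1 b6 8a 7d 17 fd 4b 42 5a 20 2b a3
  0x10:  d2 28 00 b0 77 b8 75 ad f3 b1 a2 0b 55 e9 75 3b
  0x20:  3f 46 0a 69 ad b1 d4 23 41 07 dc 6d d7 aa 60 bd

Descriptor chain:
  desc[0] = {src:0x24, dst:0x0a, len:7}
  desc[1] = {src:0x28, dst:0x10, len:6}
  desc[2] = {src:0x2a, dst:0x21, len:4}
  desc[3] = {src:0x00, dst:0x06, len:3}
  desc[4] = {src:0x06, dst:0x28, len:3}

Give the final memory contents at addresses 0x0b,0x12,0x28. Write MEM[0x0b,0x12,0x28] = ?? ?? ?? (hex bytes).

MEM[0x0b,0x12,0x28] = b1 dc 15

[0] 0x24->0x0a len=7 : ad b1 d4 23 41 07 dc
[1] 0x28->0x10 len=6 : 41 07 dc 6d d7 aa
[2] 0x2a->0x21 len=4 : dc 6d d7 aa
[3] 0x00->0x06 len=3 : 15 ca a8
[4] 0x06->0x28 len=3 : 15 ca a8
query mem[0x0b]=0xb1, mem[0x12]=0xdc, mem[0x28]=0x15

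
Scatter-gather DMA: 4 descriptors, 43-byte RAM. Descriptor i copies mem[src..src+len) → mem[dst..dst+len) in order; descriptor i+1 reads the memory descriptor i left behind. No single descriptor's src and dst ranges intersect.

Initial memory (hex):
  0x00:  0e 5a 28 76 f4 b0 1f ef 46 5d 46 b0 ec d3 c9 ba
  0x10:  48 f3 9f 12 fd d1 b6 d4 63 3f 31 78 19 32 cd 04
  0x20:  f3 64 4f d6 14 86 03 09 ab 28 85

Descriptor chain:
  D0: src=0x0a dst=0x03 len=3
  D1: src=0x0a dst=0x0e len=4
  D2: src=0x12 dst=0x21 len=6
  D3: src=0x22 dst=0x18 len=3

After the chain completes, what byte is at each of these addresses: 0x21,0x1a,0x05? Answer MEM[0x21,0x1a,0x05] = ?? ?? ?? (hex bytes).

  after D0: wrote 3B at 0x03 = 46b0ec
  after D1: wrote 4B at 0x0e = 46b0ecd3
  after D2: wrote 6B at 0x21 = 9f12fdd1b6d4
  after D3: wrote 3B at 0x18 = 12fdd1
query mem[0x21]=0x9f, mem[0x1a]=0xd1, mem[0x05]=0xec

MEM[0x21,0x1a,0x05] = 9f d1 ec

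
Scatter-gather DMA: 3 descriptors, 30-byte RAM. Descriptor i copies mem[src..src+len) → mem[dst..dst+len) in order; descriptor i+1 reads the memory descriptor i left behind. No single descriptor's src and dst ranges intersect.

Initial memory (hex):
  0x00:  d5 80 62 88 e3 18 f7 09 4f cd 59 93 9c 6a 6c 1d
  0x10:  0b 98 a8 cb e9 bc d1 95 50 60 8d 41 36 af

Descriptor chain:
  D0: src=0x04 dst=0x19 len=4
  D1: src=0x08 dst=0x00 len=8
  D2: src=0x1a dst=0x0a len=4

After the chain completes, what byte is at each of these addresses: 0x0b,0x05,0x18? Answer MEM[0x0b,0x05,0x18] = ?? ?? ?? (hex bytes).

MEM[0x0b,0x05,0x18] = f7 6a 50

D0: mem[0x19..0x1c] <- [e3 18 f7 09]
D1: mem[0x00..0x07] <- [4f cd 59 93 9c 6a 6c 1d]
D2: mem[0x0a..0x0d] <- [18 f7 09 af]
query mem[0x0b]=0xf7, mem[0x05]=0x6a, mem[0x18]=0x50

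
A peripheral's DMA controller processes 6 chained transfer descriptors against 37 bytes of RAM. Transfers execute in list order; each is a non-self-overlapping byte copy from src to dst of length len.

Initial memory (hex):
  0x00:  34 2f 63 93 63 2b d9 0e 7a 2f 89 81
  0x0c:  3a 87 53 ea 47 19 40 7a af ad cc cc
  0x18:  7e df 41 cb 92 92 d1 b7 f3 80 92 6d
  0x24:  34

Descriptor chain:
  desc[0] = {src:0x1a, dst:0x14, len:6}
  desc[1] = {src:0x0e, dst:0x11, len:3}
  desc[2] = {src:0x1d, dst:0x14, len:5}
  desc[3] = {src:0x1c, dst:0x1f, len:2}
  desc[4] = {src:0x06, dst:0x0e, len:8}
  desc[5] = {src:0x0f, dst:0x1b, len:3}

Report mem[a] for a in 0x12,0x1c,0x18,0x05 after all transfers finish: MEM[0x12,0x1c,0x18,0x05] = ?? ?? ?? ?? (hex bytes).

#0 dst[0x14+6] := {0x41,0xcb,0x92,0x92,0xd1,0xb7}
#1 dst[0x11+3] := {0x53,0xea,0x47}
#2 dst[0x14+5] := {0x92,0xd1,0xb7,0xf3,0x80}
#3 dst[0x1f+2] := {0x92,0x92}
#4 dst[0x0e+8] := {0xd9,0x0e,0x7a,0x2f,0x89,0x81,0x3a,0x87}
#5 dst[0x1b+3] := {0x0e,0x7a,0x2f}
query mem[0x12]=0x89, mem[0x1c]=0x7a, mem[0x18]=0x80, mem[0x05]=0x2b

MEM[0x12,0x1c,0x18,0x05] = 89 7a 80 2b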